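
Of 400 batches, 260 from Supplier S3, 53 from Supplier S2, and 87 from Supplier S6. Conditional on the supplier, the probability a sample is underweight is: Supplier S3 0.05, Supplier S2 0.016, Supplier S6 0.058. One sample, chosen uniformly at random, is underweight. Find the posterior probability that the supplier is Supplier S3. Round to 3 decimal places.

0.688

By Bayes' rule, posterior ∝ prior × likelihood:
  Supplier S3: 0.65 × 0.05 = 0.0325
  Supplier S2: 0.1325 × 0.016 = 0.00212
  Supplier S6: 0.2175 × 0.058 = 0.012615
Sum = 0.047235.
P(Supplier S3 | evidence) = 0.0325 / 0.047235 ≈ 0.688.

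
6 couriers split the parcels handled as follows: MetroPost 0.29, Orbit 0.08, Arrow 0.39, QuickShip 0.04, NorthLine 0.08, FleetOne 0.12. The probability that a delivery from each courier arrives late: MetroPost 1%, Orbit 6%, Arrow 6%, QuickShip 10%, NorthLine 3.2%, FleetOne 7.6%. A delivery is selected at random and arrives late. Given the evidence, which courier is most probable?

Unnormalized posteriors (prior × likelihood):
  MetroPost: 0.29 × 0.01 = 0.0029
  Orbit: 0.08 × 0.06 = 0.0048
  Arrow: 0.39 × 0.06 = 0.0234
  QuickShip: 0.04 × 0.1 = 0.004
  NorthLine: 0.08 × 0.032 = 0.00256
  FleetOne: 0.12 × 0.076 = 0.00912
Total = 0.04678.
Largest term belongs to Arrow, so Arrow is most probable.

Arrow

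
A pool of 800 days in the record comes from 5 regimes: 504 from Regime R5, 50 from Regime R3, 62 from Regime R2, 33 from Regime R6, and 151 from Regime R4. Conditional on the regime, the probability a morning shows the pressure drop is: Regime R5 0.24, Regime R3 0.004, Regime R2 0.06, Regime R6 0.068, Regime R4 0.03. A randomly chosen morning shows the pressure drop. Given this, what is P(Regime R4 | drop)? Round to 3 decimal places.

Unnormalized posteriors (prior × likelihood):
  Regime R5: 0.63 × 0.24 = 0.1512
  Regime R3: 0.0625 × 0.004 = 0.00025
  Regime R2: 0.0775 × 0.06 = 0.00465
  Regime R6: 0.04125 × 0.068 = 0.002805
  Regime R4: 0.18875 × 0.03 = 0.0056625
Sum = 0.1645675.
P(Regime R4 | evidence) = 0.0056625 / 0.1645675 ≈ 0.034.

0.034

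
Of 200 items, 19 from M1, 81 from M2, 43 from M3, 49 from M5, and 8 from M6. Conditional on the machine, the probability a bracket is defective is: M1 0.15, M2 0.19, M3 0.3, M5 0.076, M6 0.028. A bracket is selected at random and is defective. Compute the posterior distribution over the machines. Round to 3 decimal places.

Compute prior × likelihood for every hypothesis:
  M1: 0.095 × 0.15 = 0.01425
  M2: 0.405 × 0.19 = 0.07695
  M3: 0.215 × 0.3 = 0.0645
  M5: 0.245 × 0.076 = 0.01862
  M6: 0.04 × 0.028 = 0.00112
Total = 0.17544.
P(M1 | defective) = 0.01425/0.17544 ≈ 0.081
P(M2 | defective) = 0.07695/0.17544 ≈ 0.439
P(M3 | defective) = 0.0645/0.17544 ≈ 0.368
P(M5 | defective) = 0.01862/0.17544 ≈ 0.106
P(M6 | defective) = 0.00112/0.17544 ≈ 0.006

M1 0.081, M2 0.439, M3 0.368, M5 0.106, M6 0.006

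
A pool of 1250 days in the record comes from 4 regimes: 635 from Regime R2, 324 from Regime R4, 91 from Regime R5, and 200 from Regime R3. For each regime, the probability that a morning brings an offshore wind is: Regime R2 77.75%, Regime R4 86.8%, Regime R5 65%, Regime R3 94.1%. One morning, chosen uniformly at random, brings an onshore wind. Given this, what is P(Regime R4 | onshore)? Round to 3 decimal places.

Taking complements, P(onshore | each) = Regime R2 0.2225, Regime R4 0.132, Regime R5 0.35, Regime R3 0.059.
Prior × likelihood for each hypothesis:
  Regime R2: 0.508 × 0.2225 = 0.11303
  Regime R4: 0.2592 × 0.132 = 0.0342144
  Regime R5: 0.0728 × 0.35 = 0.02548
  Regime R3: 0.16 × 0.059 = 0.00944
Sum = 0.1821644.
P(Regime R4 | evidence) = 0.0342144 / 0.1821644 ≈ 0.188.

0.188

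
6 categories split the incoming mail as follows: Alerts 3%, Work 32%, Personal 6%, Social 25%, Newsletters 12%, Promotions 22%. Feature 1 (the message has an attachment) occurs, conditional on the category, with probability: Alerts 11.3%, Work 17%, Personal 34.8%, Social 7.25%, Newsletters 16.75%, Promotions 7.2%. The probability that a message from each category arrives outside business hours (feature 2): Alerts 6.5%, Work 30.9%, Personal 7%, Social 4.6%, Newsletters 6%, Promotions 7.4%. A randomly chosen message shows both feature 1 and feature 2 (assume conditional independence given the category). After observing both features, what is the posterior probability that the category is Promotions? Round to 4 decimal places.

0.0540

Compute prior × likelihood for every hypothesis:
  Alerts: 0.03 × 0.113 × 0.065 = 0.00022035
  Work: 0.32 × 0.17 × 0.309 = 0.0168096
  Personal: 0.06 × 0.348 × 0.07 = 0.0014616
  Social: 0.25 × 0.0725 × 0.046 = 0.00083375
  Newsletters: 0.12 × 0.1675 × 0.06 = 0.001206
  Promotions: 0.22 × 0.072 × 0.074 = 0.00117216
Sum = 0.02170346.
P(Promotions | evidence) = 0.00117216 / 0.02170346 ≈ 0.0540.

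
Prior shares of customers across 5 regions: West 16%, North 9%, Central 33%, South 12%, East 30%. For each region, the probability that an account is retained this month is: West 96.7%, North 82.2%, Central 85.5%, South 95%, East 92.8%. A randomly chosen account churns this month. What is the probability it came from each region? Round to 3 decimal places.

West 0.055, North 0.166, Central 0.495, South 0.062, East 0.223

Taking complements, P(churn | each) = West 0.033, North 0.178, Central 0.145, South 0.05, East 0.072.
Unnormalized posteriors (prior × likelihood):
  West: 0.16 × 0.033 = 0.00528
  North: 0.09 × 0.178 = 0.01602
  Central: 0.33 × 0.145 = 0.04785
  South: 0.12 × 0.05 = 0.006
  East: 0.3 × 0.072 = 0.0216
Sum = 0.09675.
P(West | churn) = 0.00528/0.09675 ≈ 0.055
P(North | churn) = 0.01602/0.09675 ≈ 0.166
P(Central | churn) = 0.04785/0.09675 ≈ 0.495
P(South | churn) = 0.006/0.09675 ≈ 0.062
P(East | churn) = 0.0216/0.09675 ≈ 0.223
(Check: 0.055+0.166+0.495+0.062+0.223 = 1.001.)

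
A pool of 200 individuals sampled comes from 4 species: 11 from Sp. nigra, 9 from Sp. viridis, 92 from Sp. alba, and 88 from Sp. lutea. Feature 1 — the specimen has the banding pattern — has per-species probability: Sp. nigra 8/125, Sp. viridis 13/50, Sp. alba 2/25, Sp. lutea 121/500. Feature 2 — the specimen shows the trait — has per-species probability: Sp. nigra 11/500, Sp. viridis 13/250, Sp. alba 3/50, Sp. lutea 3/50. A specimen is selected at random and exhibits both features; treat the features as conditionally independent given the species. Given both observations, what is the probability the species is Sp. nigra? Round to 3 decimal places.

Unnormalized posteriors (prior × likelihood):
  Sp. nigra: 0.055 × 0.064 × 0.022 = 0.00007744
  Sp. viridis: 0.045 × 0.26 × 0.052 = 0.0006084
  Sp. alba: 0.46 × 0.08 × 0.06 = 0.002208
  Sp. lutea: 0.44 × 0.242 × 0.06 = 0.0063888
Sum = 0.00928264.
P(Sp. nigra | evidence) = 0.00007744 / 0.00928264 ≈ 0.008.

0.008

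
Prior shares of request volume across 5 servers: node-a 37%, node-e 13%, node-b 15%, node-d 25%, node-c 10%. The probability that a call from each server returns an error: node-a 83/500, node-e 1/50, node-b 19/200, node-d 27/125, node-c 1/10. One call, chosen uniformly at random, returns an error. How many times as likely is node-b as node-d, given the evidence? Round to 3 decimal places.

Prior × likelihood for each hypothesis:
  node-a: 0.37 × 0.166 = 0.06142
  node-e: 0.13 × 0.02 = 0.0026
  node-b: 0.15 × 0.095 = 0.01425
  node-d: 0.25 × 0.216 = 0.054
  node-c: 0.1 × 0.1 = 0.01
Normalizing constant = 0.14227.
The ratio is 0.01425 / 0.054 (the normalizer cancels) = 0.264.

0.264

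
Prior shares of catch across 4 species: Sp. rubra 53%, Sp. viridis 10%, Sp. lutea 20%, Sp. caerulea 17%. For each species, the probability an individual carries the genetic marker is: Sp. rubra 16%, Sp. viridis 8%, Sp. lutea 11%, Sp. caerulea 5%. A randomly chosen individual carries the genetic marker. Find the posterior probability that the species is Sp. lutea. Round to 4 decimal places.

0.1784

Compute prior × likelihood for every hypothesis:
  Sp. rubra: 0.53 × 0.16 = 0.0848
  Sp. viridis: 0.1 × 0.08 = 0.008
  Sp. lutea: 0.2 × 0.11 = 0.022
  Sp. caerulea: 0.17 × 0.05 = 0.0085
Normalizing constant = 0.1233.
P(Sp. lutea | evidence) = 0.022 / 0.1233 ≈ 0.1784.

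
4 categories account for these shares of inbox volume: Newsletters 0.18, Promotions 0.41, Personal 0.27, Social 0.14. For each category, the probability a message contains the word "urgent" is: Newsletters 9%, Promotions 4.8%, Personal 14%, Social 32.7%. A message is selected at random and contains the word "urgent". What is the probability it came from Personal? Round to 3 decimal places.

By Bayes' rule, posterior ∝ prior × likelihood:
  Newsletters: 0.18 × 0.09 = 0.0162
  Promotions: 0.41 × 0.048 = 0.01968
  Personal: 0.27 × 0.14 = 0.0378
  Social: 0.14 × 0.327 = 0.04578
Total = 0.11946.
P(Personal | evidence) = 0.0378 / 0.11946 ≈ 0.316.

0.316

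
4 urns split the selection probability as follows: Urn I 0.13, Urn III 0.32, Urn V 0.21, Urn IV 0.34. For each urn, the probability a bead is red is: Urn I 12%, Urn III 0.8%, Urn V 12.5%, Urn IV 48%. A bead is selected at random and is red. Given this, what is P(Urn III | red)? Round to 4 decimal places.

0.0123

By Bayes' rule, posterior ∝ prior × likelihood:
  Urn I: 0.13 × 0.12 = 0.0156
  Urn III: 0.32 × 0.008 = 0.00256
  Urn V: 0.21 × 0.125 = 0.02625
  Urn IV: 0.34 × 0.48 = 0.1632
Sum = 0.20761.
P(Urn III | evidence) = 0.00256 / 0.20761 ≈ 0.0123.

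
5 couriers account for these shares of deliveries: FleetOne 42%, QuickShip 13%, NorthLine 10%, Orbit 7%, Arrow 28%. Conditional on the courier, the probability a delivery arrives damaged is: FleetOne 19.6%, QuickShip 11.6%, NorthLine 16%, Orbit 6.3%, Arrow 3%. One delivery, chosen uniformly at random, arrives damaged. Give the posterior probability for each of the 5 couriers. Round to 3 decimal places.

FleetOne 0.652, QuickShip 0.119, NorthLine 0.127, Orbit 0.035, Arrow 0.067

Unnormalized posteriors (prior × likelihood):
  FleetOne: 0.42 × 0.196 = 0.08232
  QuickShip: 0.13 × 0.116 = 0.01508
  NorthLine: 0.1 × 0.16 = 0.016
  Orbit: 0.07 × 0.063 = 0.00441
  Arrow: 0.28 × 0.03 = 0.0084
Total = 0.12621.
P(FleetOne | damaged) = 0.08232/0.12621 ≈ 0.652
P(QuickShip | damaged) = 0.01508/0.12621 ≈ 0.119
P(NorthLine | damaged) = 0.016/0.12621 ≈ 0.127
P(Orbit | damaged) = 0.00441/0.12621 ≈ 0.035
P(Arrow | damaged) = 0.0084/0.12621 ≈ 0.067
(Check: 0.652+0.119+0.127+0.035+0.067 = 1.000.)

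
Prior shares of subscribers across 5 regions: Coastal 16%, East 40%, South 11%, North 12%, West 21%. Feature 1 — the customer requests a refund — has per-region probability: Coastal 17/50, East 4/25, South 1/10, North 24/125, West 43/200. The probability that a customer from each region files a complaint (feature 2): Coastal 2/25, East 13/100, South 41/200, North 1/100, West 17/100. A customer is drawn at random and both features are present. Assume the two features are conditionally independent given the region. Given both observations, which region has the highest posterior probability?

Compute prior × likelihood for every hypothesis:
  Coastal: 0.16 × 0.34 × 0.08 = 0.004352
  East: 0.4 × 0.16 × 0.13 = 0.00832
  South: 0.11 × 0.1 × 0.205 = 0.002255
  North: 0.12 × 0.192 × 0.01 = 0.0002304
  West: 0.21 × 0.215 × 0.17 = 0.0076755
Normalizing constant = 0.0228329.
Largest term belongs to East, so East is most probable.

East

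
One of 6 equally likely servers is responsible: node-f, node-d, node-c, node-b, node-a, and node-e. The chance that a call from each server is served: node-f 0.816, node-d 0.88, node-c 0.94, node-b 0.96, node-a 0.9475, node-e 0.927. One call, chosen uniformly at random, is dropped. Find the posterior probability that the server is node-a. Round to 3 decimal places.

Taking complements, P(dropped | each) = node-f 0.184, node-d 0.12, node-c 0.06, node-b 0.04, node-a 0.0525, node-e 0.073.
Since the prior is uniform, the posterior is proportional to the likelihood:
  node-f: 0.184
  node-d: 0.12
  node-c: 0.06
  node-b: 0.04
  node-a: 0.0525
  node-e: 0.073
Sum = 0.5295.
P(node-a | evidence) = 0.0525 / 0.5295 ≈ 0.099.

0.099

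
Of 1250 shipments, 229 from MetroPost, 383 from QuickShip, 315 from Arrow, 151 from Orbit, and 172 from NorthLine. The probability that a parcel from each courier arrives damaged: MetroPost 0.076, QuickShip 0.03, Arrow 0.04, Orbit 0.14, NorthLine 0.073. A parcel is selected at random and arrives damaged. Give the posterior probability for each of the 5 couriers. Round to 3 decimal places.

MetroPost 0.231, QuickShip 0.153, Arrow 0.168, Orbit 0.281, NorthLine 0.167

Unnormalized posteriors (prior × likelihood):
  MetroPost: 0.1832 × 0.076 = 0.0139232
  QuickShip: 0.3064 × 0.03 = 0.009192
  Arrow: 0.252 × 0.04 = 0.01008
  Orbit: 0.1208 × 0.14 = 0.016912
  NorthLine: 0.1376 × 0.073 = 0.0100448
Sum = 0.060152.
P(MetroPost | damaged) = 0.0139232/0.060152 ≈ 0.231
P(QuickShip | damaged) = 0.009192/0.060152 ≈ 0.153
P(Arrow | damaged) = 0.01008/0.060152 ≈ 0.168
P(Orbit | damaged) = 0.016912/0.060152 ≈ 0.281
P(NorthLine | damaged) = 0.0100448/0.060152 ≈ 0.167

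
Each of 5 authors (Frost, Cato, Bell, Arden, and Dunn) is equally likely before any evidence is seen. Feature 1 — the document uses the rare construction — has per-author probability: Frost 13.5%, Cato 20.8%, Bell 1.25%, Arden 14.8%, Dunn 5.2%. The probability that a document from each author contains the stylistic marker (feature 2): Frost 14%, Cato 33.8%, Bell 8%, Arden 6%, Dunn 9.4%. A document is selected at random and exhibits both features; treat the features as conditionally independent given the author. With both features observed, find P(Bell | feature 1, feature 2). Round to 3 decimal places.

0.010

Since the prior is uniform, the posterior is proportional to the likelihood:
  Frost: 0.135 × 0.14 = 0.0189
  Cato: 0.208 × 0.338 = 0.070304
  Bell: 0.0125 × 0.08 = 0.001
  Arden: 0.148 × 0.06 = 0.00888
  Dunn: 0.052 × 0.094 = 0.004888
Total = 0.103972.
P(Bell | evidence) = 0.001 / 0.103972 ≈ 0.010.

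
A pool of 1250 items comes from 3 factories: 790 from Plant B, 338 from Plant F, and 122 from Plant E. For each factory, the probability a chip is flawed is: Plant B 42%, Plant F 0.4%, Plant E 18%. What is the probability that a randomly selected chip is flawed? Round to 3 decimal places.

0.284

Unnormalized posteriors (prior × likelihood):
  Plant B: 0.632 × 0.42 = 0.26544
  Plant F: 0.2704 × 0.004 = 0.0010816
  Plant E: 0.0976 × 0.18 = 0.017568
P(flawed) = 0.26544 + 0.0010816 + 0.017568 = 0.2840896 → 0.284.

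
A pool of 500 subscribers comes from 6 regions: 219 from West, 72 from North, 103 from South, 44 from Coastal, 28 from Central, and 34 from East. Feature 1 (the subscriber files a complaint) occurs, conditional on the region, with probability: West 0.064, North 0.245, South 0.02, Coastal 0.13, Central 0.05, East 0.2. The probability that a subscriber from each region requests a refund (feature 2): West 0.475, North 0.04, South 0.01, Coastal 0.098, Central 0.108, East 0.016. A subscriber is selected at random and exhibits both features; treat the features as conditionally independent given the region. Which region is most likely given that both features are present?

West

Unnormalized posteriors (prior × likelihood):
  West: 0.438 × 0.064 × 0.475 = 0.0133152
  North: 0.144 × 0.245 × 0.04 = 0.0014112
  South: 0.206 × 0.02 × 0.01 = 0.0000412
  Coastal: 0.088 × 0.13 × 0.098 = 0.00112112
  Central: 0.056 × 0.05 × 0.108 = 0.0003024
  East: 0.068 × 0.2 × 0.016 = 0.0002176
Total = 0.01640872.
Largest term belongs to West, so West is most probable.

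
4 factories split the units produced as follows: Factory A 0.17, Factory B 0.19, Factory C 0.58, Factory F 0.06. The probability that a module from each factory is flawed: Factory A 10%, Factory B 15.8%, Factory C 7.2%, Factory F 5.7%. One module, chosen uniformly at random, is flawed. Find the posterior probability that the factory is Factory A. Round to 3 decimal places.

0.184

Prior × likelihood for each hypothesis:
  Factory A: 0.17 × 0.1 = 0.017
  Factory B: 0.19 × 0.158 = 0.03002
  Factory C: 0.58 × 0.072 = 0.04176
  Factory F: 0.06 × 0.057 = 0.00342
Normalizing constant = 0.0922.
P(Factory A | evidence) = 0.017 / 0.0922 ≈ 0.184.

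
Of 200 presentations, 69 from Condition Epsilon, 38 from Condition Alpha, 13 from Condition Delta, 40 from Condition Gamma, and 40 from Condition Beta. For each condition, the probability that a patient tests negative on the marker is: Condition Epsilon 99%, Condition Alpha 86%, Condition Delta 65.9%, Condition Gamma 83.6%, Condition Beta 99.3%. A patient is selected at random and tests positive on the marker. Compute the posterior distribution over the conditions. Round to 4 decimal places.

Condition Epsilon 0.0399, Condition Alpha 0.3078, Condition Delta 0.2565, Condition Gamma 0.3796, Condition Beta 0.0162

Taking complements, P(marker-positive | each) = Condition Epsilon 0.01, Condition Alpha 0.14, Condition Delta 0.341, Condition Gamma 0.164, Condition Beta 0.007.
Unnormalized posteriors (prior × likelihood):
  Condition Epsilon: 0.345 × 0.01 = 0.00345
  Condition Alpha: 0.19 × 0.14 = 0.0266
  Condition Delta: 0.065 × 0.341 = 0.022165
  Condition Gamma: 0.2 × 0.164 = 0.0328
  Condition Beta: 0.2 × 0.007 = 0.0014
Normalizing constant = 0.086415.
P(Condition Epsilon | marker-positive) = 0.00345/0.086415 ≈ 0.0399
P(Condition Alpha | marker-positive) = 0.0266/0.086415 ≈ 0.3078
P(Condition Delta | marker-positive) = 0.022165/0.086415 ≈ 0.2565
P(Condition Gamma | marker-positive) = 0.0328/0.086415 ≈ 0.3796
P(Condition Beta | marker-positive) = 0.0014/0.086415 ≈ 0.0162
(Check: 0.0399+0.3078+0.2565+0.3796+0.0162 = 1.0000.)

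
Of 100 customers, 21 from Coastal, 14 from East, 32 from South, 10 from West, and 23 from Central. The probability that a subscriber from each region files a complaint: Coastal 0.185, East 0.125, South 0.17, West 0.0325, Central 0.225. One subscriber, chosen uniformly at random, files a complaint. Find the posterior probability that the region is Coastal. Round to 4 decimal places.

0.2344

By Bayes' rule, posterior ∝ prior × likelihood:
  Coastal: 0.21 × 0.185 = 0.03885
  East: 0.14 × 0.125 = 0.0175
  South: 0.32 × 0.17 = 0.0544
  West: 0.1 × 0.0325 = 0.00325
  Central: 0.23 × 0.225 = 0.05175
Sum = 0.16575.
P(Coastal | evidence) = 0.03885 / 0.16575 ≈ 0.2344.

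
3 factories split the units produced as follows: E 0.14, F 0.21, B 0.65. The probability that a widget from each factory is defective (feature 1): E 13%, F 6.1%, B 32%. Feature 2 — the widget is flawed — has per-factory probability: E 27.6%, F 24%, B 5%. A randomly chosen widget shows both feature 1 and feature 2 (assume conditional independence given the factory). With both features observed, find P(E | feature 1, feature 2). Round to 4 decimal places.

0.2716

Compute prior × likelihood for every hypothesis:
  E: 0.14 × 0.13 × 0.276 = 0.0050232
  F: 0.21 × 0.061 × 0.24 = 0.0030744
  B: 0.65 × 0.32 × 0.05 = 0.0104
Total = 0.0184976.
P(E | evidence) = 0.0050232 / 0.0184976 ≈ 0.2716.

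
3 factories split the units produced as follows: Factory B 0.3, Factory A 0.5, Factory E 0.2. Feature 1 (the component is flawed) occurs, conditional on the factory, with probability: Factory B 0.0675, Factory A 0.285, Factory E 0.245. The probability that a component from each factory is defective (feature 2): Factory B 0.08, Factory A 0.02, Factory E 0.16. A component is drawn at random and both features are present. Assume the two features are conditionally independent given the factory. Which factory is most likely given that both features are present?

Unnormalized posteriors (prior × likelihood):
  Factory B: 0.3 × 0.0675 × 0.08 = 0.00162
  Factory A: 0.5 × 0.285 × 0.02 = 0.00285
  Factory E: 0.2 × 0.245 × 0.16 = 0.00784
Normalizing constant = 0.01231.
Largest term belongs to Factory E, so Factory E is most probable.

Factory E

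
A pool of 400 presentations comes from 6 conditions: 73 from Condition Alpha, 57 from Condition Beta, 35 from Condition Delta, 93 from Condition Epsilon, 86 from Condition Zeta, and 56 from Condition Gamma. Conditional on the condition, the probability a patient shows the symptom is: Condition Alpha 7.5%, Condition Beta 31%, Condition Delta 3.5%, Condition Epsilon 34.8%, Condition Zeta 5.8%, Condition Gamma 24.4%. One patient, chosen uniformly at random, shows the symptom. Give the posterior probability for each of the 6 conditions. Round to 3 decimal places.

Unnormalized posteriors (prior × likelihood):
  Condition Alpha: 0.1825 × 0.075 = 0.0136875
  Condition Beta: 0.1425 × 0.31 = 0.044175
  Condition Delta: 0.0875 × 0.035 = 0.0030625
  Condition Epsilon: 0.2325 × 0.348 = 0.08091
  Condition Zeta: 0.215 × 0.058 = 0.01247
  Condition Gamma: 0.14 × 0.244 = 0.03416
Normalizing constant = 0.188465.
P(Condition Alpha | symptomatic) = 0.0136875/0.188465 ≈ 0.073
P(Condition Beta | symptomatic) = 0.044175/0.188465 ≈ 0.234
P(Condition Delta | symptomatic) = 0.0030625/0.188465 ≈ 0.016
P(Condition Epsilon | symptomatic) = 0.08091/0.188465 ≈ 0.429
P(Condition Zeta | symptomatic) = 0.01247/0.188465 ≈ 0.066
P(Condition Gamma | symptomatic) = 0.03416/0.188465 ≈ 0.181

Condition Alpha 0.073, Condition Beta 0.234, Condition Delta 0.016, Condition Epsilon 0.429, Condition Zeta 0.066, Condition Gamma 0.181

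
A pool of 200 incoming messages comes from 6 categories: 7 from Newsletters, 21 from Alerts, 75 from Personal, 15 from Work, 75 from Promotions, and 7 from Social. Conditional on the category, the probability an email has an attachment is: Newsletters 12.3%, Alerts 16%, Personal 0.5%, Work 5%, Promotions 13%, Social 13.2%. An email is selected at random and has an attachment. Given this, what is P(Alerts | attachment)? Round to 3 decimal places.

0.210

Prior × likelihood for each hypothesis:
  Newsletters: 0.035 × 0.123 = 0.004305
  Alerts: 0.105 × 0.16 = 0.0168
  Personal: 0.375 × 0.005 = 0.001875
  Work: 0.075 × 0.05 = 0.00375
  Promotions: 0.375 × 0.13 = 0.04875
  Social: 0.035 × 0.132 = 0.00462
Total = 0.0801.
P(Alerts | evidence) = 0.0168 / 0.0801 ≈ 0.210.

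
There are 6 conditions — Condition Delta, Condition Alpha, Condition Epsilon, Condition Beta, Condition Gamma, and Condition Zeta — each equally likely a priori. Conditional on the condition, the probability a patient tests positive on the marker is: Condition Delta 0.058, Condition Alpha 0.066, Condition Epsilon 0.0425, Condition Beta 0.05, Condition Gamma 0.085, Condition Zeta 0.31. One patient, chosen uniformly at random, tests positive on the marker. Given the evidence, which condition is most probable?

Since the prior is uniform, the posterior is proportional to the likelihood:
  Condition Delta: 0.058
  Condition Alpha: 0.066
  Condition Epsilon: 0.0425
  Condition Beta: 0.05
  Condition Gamma: 0.085
  Condition Zeta: 0.31
Total = 0.6115.
Largest term belongs to Condition Zeta, so Condition Zeta is most probable.

Condition Zeta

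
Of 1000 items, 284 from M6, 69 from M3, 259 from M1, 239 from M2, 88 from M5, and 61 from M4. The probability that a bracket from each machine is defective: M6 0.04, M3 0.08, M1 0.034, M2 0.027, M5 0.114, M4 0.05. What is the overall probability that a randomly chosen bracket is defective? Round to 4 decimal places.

0.0452

Unnormalized posteriors (prior × likelihood):
  M6: 0.284 × 0.04 = 0.01136
  M3: 0.069 × 0.08 = 0.00552
  M1: 0.259 × 0.034 = 0.008806
  M2: 0.239 × 0.027 = 0.006453
  M5: 0.088 × 0.114 = 0.010032
  M4: 0.061 × 0.05 = 0.00305
P(defective) = 0.01136 + 0.00552 + 0.008806 + 0.006453 + 0.010032 + 0.00305 = 0.045221 → 0.0452.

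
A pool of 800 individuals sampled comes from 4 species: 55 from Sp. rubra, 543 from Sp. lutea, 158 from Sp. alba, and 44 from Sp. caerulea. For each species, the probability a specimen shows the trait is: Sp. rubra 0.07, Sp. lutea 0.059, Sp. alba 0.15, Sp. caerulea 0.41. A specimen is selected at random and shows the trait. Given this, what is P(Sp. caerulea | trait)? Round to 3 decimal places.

Prior × likelihood for each hypothesis:
  Sp. rubra: 0.06875 × 0.07 = 0.0048125
  Sp. lutea: 0.67875 × 0.059 = 0.04004625
  Sp. alba: 0.1975 × 0.15 = 0.029625
  Sp. caerulea: 0.055 × 0.41 = 0.02255
Sum = 0.09703375.
P(Sp. caerulea | evidence) = 0.02255 / 0.09703375 ≈ 0.232.

0.232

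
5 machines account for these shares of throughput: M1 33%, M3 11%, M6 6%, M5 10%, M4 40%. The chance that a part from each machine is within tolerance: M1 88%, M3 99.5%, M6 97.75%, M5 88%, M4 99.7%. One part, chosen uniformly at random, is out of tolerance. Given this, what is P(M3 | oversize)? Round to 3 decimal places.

Taking complements, P(oversize | each) = M1 0.12, M3 0.005, M6 0.0225, M5 0.12, M4 0.003.
Prior × likelihood for each hypothesis:
  M1: 0.33 × 0.12 = 0.0396
  M3: 0.11 × 0.005 = 0.00055
  M6: 0.06 × 0.0225 = 0.00135
  M5: 0.1 × 0.12 = 0.012
  M4: 0.4 × 0.003 = 0.0012
Sum = 0.0547.
P(M3 | evidence) = 0.00055 / 0.0547 ≈ 0.010.

0.010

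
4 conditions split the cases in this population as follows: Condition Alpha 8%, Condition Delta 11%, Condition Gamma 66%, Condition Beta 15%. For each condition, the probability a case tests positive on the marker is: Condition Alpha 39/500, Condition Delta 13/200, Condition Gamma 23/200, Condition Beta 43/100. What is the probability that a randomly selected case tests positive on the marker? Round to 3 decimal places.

Prior × likelihood for each hypothesis:
  Condition Alpha: 0.08 × 0.078 = 0.00624
  Condition Delta: 0.11 × 0.065 = 0.00715
  Condition Gamma: 0.66 × 0.115 = 0.0759
  Condition Beta: 0.15 × 0.43 = 0.0645
P(marker-positive) = 0.00624 + 0.00715 + 0.0759 + 0.0645 = 0.15379 → 0.154.

0.154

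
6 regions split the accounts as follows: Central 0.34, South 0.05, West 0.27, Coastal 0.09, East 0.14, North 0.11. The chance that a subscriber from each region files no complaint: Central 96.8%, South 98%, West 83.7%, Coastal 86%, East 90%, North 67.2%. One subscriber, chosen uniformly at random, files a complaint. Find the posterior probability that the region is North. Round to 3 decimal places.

Taking complements, P(complaint | each) = Central 0.032, South 0.02, West 0.163, Coastal 0.14, East 0.1, North 0.328.
Compute prior × likelihood for every hypothesis:
  Central: 0.34 × 0.032 = 0.01088
  South: 0.05 × 0.02 = 0.001
  West: 0.27 × 0.163 = 0.04401
  Coastal: 0.09 × 0.14 = 0.0126
  East: 0.14 × 0.1 = 0.014
  North: 0.11 × 0.328 = 0.03608
Total = 0.11857.
P(North | evidence) = 0.03608 / 0.11857 ≈ 0.304.

0.304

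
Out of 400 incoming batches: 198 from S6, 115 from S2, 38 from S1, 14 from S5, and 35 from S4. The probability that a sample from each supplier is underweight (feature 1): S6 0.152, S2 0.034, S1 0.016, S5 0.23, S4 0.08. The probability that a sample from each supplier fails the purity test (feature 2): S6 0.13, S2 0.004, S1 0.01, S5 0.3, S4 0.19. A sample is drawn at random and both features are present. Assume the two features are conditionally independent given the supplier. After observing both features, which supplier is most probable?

By Bayes' rule, posterior ∝ prior × likelihood:
  S6: 0.495 × 0.152 × 0.13 = 0.0097812
  S2: 0.2875 × 0.034 × 0.004 = 0.0000391
  S1: 0.095 × 0.016 × 0.01 = 0.0000152
  S5: 0.035 × 0.23 × 0.3 = 0.002415
  S4: 0.0875 × 0.08 × 0.19 = 0.00133
Normalizing constant = 0.0135805.
Largest term belongs to S6, so S6 is most probable.

S6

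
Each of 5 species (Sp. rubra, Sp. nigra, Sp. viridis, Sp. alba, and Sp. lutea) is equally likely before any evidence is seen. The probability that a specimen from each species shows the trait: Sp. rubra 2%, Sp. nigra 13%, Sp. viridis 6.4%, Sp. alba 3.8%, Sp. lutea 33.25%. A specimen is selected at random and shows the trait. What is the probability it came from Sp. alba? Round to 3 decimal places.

With a uniform prior (1/5 each), posterior ∝ likelihood:
  Sp. rubra: 0.02
  Sp. nigra: 0.13
  Sp. viridis: 0.064
  Sp. alba: 0.038
  Sp. lutea: 0.3325
Sum = 0.5845.
P(Sp. alba | evidence) = 0.038 / 0.5845 ≈ 0.065.

0.065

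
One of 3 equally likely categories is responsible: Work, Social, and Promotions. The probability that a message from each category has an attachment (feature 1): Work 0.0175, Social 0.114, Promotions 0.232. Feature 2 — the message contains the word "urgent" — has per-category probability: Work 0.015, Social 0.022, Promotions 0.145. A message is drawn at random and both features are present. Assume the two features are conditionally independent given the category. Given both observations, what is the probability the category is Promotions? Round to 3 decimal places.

With a uniform prior (1/3 each), posterior ∝ likelihood:
  Work: 0.0175 × 0.015 = 0.0002625
  Social: 0.114 × 0.022 = 0.002508
  Promotions: 0.232 × 0.145 = 0.03364
Normalizing constant = 0.0364105.
P(Promotions | evidence) = 0.03364 / 0.0364105 ≈ 0.924.

0.924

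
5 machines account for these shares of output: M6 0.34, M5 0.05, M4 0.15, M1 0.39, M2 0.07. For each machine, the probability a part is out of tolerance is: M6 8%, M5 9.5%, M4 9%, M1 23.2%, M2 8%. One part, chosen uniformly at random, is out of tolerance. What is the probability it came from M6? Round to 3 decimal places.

Prior × likelihood for each hypothesis:
  M6: 0.34 × 0.08 = 0.0272
  M5: 0.05 × 0.095 = 0.00475
  M4: 0.15 × 0.09 = 0.0135
  M1: 0.39 × 0.232 = 0.09048
  M2: 0.07 × 0.08 = 0.0056
Sum = 0.14153.
P(M6 | evidence) = 0.0272 / 0.14153 ≈ 0.192.

0.192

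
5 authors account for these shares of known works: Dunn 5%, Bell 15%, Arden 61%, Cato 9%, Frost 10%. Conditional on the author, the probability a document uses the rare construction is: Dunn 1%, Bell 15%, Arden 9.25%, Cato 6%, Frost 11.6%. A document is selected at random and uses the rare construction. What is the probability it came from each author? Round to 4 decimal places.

Dunn 0.0052, Bell 0.2333, Arden 0.5852, Cato 0.0560, Frost 0.1203

Unnormalized posteriors (prior × likelihood):
  Dunn: 0.05 × 0.01 = 0.0005
  Bell: 0.15 × 0.15 = 0.0225
  Arden: 0.61 × 0.0925 = 0.056425
  Cato: 0.09 × 0.06 = 0.0054
  Frost: 0.1 × 0.116 = 0.0116
Sum = 0.096425.
P(Dunn | rare-form) = 0.0005/0.096425 ≈ 0.0052
P(Bell | rare-form) = 0.0225/0.096425 ≈ 0.2333
P(Arden | rare-form) = 0.056425/0.096425 ≈ 0.5852
P(Cato | rare-form) = 0.0054/0.096425 ≈ 0.0560
P(Frost | rare-form) = 0.0116/0.096425 ≈ 0.1203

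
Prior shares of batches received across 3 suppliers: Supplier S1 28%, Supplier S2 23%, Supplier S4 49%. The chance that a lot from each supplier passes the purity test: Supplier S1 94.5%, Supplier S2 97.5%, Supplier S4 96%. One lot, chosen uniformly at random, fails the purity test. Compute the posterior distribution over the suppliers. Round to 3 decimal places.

Taking complements, P(off-spec | each) = Supplier S1 0.055, Supplier S2 0.025, Supplier S4 0.04.
By Bayes' rule, posterior ∝ prior × likelihood:
  Supplier S1: 0.28 × 0.055 = 0.0154
  Supplier S2: 0.23 × 0.025 = 0.00575
  Supplier S4: 0.49 × 0.04 = 0.0196
Sum = 0.04075.
P(Supplier S1 | off-spec) = 0.0154/0.04075 ≈ 0.378
P(Supplier S2 | off-spec) = 0.00575/0.04075 ≈ 0.141
P(Supplier S4 | off-spec) = 0.0196/0.04075 ≈ 0.481

Supplier S1 0.378, Supplier S2 0.141, Supplier S4 0.481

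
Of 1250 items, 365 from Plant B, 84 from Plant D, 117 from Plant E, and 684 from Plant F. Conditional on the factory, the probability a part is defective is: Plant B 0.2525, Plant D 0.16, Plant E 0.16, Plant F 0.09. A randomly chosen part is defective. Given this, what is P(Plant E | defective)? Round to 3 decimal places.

0.101

Unnormalized posteriors (prior × likelihood):
  Plant B: 0.292 × 0.2525 = 0.07373
  Plant D: 0.0672 × 0.16 = 0.010752
  Plant E: 0.0936 × 0.16 = 0.014976
  Plant F: 0.5472 × 0.09 = 0.049248
Normalizing constant = 0.148706.
P(Plant E | evidence) = 0.014976 / 0.148706 ≈ 0.101.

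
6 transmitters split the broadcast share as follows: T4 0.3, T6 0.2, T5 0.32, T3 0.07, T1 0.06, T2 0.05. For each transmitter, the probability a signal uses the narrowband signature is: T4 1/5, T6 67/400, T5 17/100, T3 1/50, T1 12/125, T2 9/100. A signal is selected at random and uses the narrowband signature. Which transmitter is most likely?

Compute prior × likelihood for every hypothesis:
  T4: 0.3 × 0.2 = 0.06
  T6: 0.2 × 0.1675 = 0.0335
  T5: 0.32 × 0.17 = 0.0544
  T3: 0.07 × 0.02 = 0.0014
  T1: 0.06 × 0.096 = 0.00576
  T2: 0.05 × 0.09 = 0.0045
Normalizing constant = 0.15956.
Largest term belongs to T4, so T4 is most probable.

T4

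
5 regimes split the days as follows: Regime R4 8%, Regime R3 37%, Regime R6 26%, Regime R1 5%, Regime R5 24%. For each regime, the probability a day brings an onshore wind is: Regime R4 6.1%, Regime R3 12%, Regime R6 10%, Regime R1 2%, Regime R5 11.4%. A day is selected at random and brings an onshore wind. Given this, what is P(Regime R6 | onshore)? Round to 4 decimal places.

0.2509

Unnormalized posteriors (prior × likelihood):
  Regime R4: 0.08 × 0.061 = 0.00488
  Regime R3: 0.37 × 0.12 = 0.0444
  Regime R6: 0.26 × 0.1 = 0.026
  Regime R1: 0.05 × 0.02 = 0.001
  Regime R5: 0.24 × 0.114 = 0.02736
Sum = 0.10364.
P(Regime R6 | evidence) = 0.026 / 0.10364 ≈ 0.2509.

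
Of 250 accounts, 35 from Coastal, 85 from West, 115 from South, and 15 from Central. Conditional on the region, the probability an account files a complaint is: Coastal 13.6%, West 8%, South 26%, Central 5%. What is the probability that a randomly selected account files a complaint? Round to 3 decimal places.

Compute prior × likelihood for every hypothesis:
  Coastal: 0.14 × 0.136 = 0.01904
  West: 0.34 × 0.08 = 0.0272
  South: 0.46 × 0.26 = 0.1196
  Central: 0.06 × 0.05 = 0.003
P(complaint) = 0.01904 + 0.0272 + 0.1196 + 0.003 = 0.16884 → 0.169.

0.169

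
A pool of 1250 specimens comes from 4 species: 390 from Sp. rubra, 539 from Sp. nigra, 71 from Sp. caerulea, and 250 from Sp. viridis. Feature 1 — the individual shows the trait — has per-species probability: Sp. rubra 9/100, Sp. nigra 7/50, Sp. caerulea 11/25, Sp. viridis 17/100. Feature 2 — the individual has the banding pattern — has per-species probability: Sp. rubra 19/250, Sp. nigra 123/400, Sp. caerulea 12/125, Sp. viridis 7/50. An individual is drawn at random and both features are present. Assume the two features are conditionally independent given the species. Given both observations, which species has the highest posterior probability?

Sp. nigra

Compute prior × likelihood for every hypothesis:
  Sp. rubra: 0.312 × 0.09 × 0.076 = 0.00213408
  Sp. nigra: 0.4312 × 0.14 × 0.3075 = 0.01856316
  Sp. caerulea: 0.0568 × 0.44 × 0.096 = 0.002399232
  Sp. viridis: 0.2 × 0.17 × 0.14 = 0.00476
Sum = 0.027856472.
Largest term belongs to Sp. nigra, so Sp. nigra is most probable.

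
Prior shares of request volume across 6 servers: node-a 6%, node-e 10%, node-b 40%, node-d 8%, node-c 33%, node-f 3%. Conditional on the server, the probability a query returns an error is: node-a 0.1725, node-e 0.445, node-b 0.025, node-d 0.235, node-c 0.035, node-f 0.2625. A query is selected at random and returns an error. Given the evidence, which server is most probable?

Compute prior × likelihood for every hypothesis:
  node-a: 0.06 × 0.1725 = 0.01035
  node-e: 0.1 × 0.445 = 0.0445
  node-b: 0.4 × 0.025 = 0.01
  node-d: 0.08 × 0.235 = 0.0188
  node-c: 0.33 × 0.035 = 0.01155
  node-f: 0.03 × 0.2625 = 0.007875
Total = 0.103075.
Largest term belongs to node-e, so node-e is most probable.

node-e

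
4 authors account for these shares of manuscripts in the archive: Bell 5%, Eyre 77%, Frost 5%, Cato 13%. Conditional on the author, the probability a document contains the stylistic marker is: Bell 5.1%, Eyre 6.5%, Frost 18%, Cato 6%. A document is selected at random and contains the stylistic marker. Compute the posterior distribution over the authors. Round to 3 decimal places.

Compute prior × likelihood for every hypothesis:
  Bell: 0.05 × 0.051 = 0.00255
  Eyre: 0.77 × 0.065 = 0.05005
  Frost: 0.05 × 0.18 = 0.009
  Cato: 0.13 × 0.06 = 0.0078
Total = 0.0694.
P(Bell | marker) = 0.00255/0.0694 ≈ 0.037
P(Eyre | marker) = 0.05005/0.0694 ≈ 0.721
P(Frost | marker) = 0.009/0.0694 ≈ 0.130
P(Cato | marker) = 0.0078/0.0694 ≈ 0.112

Bell 0.037, Eyre 0.721, Frost 0.130, Cato 0.112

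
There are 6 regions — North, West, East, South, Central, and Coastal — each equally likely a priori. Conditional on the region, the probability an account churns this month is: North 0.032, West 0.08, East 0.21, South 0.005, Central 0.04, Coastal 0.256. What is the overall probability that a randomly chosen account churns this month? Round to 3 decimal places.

With a uniform prior (1/6 each), posterior ∝ likelihood:
  North: 0.032
  West: 0.08
  East: 0.21
  South: 0.005
  Central: 0.04
  Coastal: 0.256
P(churn) = (1/6) × (0.032 + 0.08 + 0.21 + 0.005 + 0.04 + 0.256) = 0.623/6 ≈ 0.104.

0.104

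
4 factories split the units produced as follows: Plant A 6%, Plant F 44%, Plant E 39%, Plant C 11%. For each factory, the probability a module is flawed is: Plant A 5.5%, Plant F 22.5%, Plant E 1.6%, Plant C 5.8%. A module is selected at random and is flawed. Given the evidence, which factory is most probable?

Plant F

Compute prior × likelihood for every hypothesis:
  Plant A: 0.06 × 0.055 = 0.0033
  Plant F: 0.44 × 0.225 = 0.099
  Plant E: 0.39 × 0.016 = 0.00624
  Plant C: 0.11 × 0.058 = 0.00638
Sum = 0.11492.
Largest term belongs to Plant F, so Plant F is most probable.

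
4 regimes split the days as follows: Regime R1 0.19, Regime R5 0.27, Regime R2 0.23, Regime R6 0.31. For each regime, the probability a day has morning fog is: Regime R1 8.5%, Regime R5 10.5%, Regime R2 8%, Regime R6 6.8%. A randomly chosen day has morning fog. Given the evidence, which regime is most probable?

Compute prior × likelihood for every hypothesis:
  Regime R1: 0.19 × 0.085 = 0.01615
  Regime R5: 0.27 × 0.105 = 0.02835
  Regime R2: 0.23 × 0.08 = 0.0184
  Regime R6: 0.31 × 0.068 = 0.02108
Sum = 0.08398.
Largest term belongs to Regime R5, so Regime R5 is most probable.

Regime R5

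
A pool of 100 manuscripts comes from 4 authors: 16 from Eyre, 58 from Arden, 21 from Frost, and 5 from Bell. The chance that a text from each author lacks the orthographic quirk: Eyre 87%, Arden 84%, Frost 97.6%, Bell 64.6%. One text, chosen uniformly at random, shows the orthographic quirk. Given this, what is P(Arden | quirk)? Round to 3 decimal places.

Taking complements, P(quirk | each) = Eyre 0.13, Arden 0.16, Frost 0.024, Bell 0.354.
Prior × likelihood for each hypothesis:
  Eyre: 0.16 × 0.13 = 0.0208
  Arden: 0.58 × 0.16 = 0.0928
  Frost: 0.21 × 0.024 = 0.00504
  Bell: 0.05 × 0.354 = 0.0177
Total = 0.13634.
P(Arden | evidence) = 0.0928 / 0.13634 ≈ 0.681.

0.681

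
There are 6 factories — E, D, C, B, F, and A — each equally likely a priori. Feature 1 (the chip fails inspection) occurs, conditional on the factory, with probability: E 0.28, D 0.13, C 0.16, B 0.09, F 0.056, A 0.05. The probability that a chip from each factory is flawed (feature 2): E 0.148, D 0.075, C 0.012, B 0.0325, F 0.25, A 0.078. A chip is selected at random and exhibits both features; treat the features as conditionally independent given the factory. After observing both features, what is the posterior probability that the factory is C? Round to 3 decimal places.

0.026

Since the prior is uniform, the posterior is proportional to the likelihood:
  E: 0.28 × 0.148 = 0.04144
  D: 0.13 × 0.075 = 0.00975
  C: 0.16 × 0.012 = 0.00192
  B: 0.09 × 0.0325 = 0.002925
  F: 0.056 × 0.25 = 0.014
  A: 0.05 × 0.078 = 0.0039
Normalizing constant = 0.073935.
P(C | evidence) = 0.00192 / 0.073935 ≈ 0.026.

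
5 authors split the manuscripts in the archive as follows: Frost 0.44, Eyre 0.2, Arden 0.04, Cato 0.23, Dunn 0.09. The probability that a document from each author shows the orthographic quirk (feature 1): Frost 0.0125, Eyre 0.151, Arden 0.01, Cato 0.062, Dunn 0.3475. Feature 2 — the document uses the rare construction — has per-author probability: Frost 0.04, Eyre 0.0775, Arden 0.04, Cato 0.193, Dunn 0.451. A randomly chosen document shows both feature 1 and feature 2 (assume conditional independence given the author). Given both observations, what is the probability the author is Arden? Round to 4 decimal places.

0.0008

Prior × likelihood for each hypothesis:
  Frost: 0.44 × 0.0125 × 0.04 = 0.00022
  Eyre: 0.2 × 0.151 × 0.0775 = 0.0023405
  Arden: 0.04 × 0.01 × 0.04 = 0.000016
  Cato: 0.23 × 0.062 × 0.193 = 0.00275218
  Dunn: 0.09 × 0.3475 × 0.451 = 0.014105025
Total = 0.019433705.
P(Arden | evidence) = 0.000016 / 0.019433705 ≈ 0.0008.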